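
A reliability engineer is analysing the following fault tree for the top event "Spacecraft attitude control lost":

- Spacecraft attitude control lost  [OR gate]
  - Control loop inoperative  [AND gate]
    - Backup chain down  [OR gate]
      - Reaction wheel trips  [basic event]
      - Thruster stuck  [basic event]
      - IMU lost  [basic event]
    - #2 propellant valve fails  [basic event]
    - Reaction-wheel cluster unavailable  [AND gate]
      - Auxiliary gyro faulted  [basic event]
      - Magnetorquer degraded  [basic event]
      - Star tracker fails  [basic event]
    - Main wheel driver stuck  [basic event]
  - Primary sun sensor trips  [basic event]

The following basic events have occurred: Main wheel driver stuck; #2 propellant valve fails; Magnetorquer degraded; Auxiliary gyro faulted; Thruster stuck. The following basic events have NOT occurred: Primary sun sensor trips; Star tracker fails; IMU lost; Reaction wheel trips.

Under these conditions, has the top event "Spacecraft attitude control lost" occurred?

No

Backup chain down [OR]: Reaction wheel trips=not, Thruster stuck=occurs, IMU lost=not → at least one input occurs → occurs.
Reaction-wheel cluster unavailable [AND]: Auxiliary gyro faulted=occurs, Magnetorquer degraded=occurs, Star tracker fails=not → not all inputs occur → does not occur.
Control loop inoperative [AND]: Backup chain down=occurs, #2 propellant valve fails=occurs, Reaction-wheel cluster unavailable=not, Main wheel driver stuck=occurs → not all inputs occur → does not occur.
Spacecraft attitude control lost [OR]: Control loop inoperative=not, Primary sun sensor trips=not → no input occurs → does not occur.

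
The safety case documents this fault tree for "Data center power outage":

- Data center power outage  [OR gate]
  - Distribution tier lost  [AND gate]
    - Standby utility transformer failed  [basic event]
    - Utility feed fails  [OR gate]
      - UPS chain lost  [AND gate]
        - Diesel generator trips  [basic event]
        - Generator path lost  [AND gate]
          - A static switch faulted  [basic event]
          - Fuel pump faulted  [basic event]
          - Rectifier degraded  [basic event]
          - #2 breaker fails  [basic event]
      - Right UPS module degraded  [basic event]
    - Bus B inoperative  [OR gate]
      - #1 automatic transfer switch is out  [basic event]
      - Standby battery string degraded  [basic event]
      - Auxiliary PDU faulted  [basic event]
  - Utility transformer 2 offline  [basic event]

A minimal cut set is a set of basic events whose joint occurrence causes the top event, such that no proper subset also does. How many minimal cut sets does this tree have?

7

Generator path lost [AND]: one cut set from each child combined → 1 × 1 × 1 × 1 = 1 cut set(s).
UPS chain lost [AND]: one cut set from each child combined → 1 × 1 = 1 cut set(s).
Utility feed fails [OR]: union of children's cut sets → 2 cut set(s).
Bus B inoperative [OR]: union of children's cut sets → 3 cut set(s).
Distribution tier lost [AND]: one cut set from each child combined → 1 × 2 × 3 = 6 cut set(s).
Data center power outage [OR]: union of children's cut sets → 7 cut set(s).
Minimal cut sets: {#1 automatic transfer switch is out, #2 breaker fails, A static switch faulted, Diesel generator trips, Fuel pump faulted, Rectifier degraded, Standby utility transformer failed}; {#2 breaker fails, A static switch faulted, Diesel generator trips, Fuel pump faulted, Rectifier degraded, Standby battery string degraded, Standby utility transformer failed}; {#2 breaker fails, A static switch faulted, Auxiliary PDU faulted, Diesel generator trips, Fuel pump faulted, Rectifier degraded, Standby utility transformer failed}; {#1 automatic transfer switch is out, Right UPS module degraded, Standby utility transformer failed}; {Right UPS module degraded, Standby battery string degraded, Standby utility transformer failed}; {Auxiliary PDU faulted, Right UPS module degraded, Standby utility transformer failed}; {Utility transformer 2 offline}.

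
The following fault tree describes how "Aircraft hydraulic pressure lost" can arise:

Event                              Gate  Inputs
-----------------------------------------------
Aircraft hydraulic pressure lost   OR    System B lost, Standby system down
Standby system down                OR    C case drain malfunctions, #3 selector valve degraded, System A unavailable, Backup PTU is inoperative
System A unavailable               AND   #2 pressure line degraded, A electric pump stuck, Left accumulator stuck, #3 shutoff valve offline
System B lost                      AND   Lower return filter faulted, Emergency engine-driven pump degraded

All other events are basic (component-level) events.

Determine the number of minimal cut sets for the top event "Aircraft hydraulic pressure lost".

5

System B lost [AND]: one cut set from each child combined → 1 × 1 = 1 cut set(s).
System A unavailable [AND]: one cut set from each child combined → 1 × 1 × 1 × 1 = 1 cut set(s).
Standby system down [OR]: union of children's cut sets → 4 cut set(s).
Aircraft hydraulic pressure lost [OR]: union of children's cut sets → 5 cut set(s).
Minimal cut sets: {Emergency engine-driven pump degraded, Lower return filter faulted}; {C case drain malfunctions}; {#3 selector valve degraded}; {#2 pressure line degraded, #3 shutoff valve offline, A electric pump stuck, Left accumulator stuck}; {Backup PTU is inoperative}.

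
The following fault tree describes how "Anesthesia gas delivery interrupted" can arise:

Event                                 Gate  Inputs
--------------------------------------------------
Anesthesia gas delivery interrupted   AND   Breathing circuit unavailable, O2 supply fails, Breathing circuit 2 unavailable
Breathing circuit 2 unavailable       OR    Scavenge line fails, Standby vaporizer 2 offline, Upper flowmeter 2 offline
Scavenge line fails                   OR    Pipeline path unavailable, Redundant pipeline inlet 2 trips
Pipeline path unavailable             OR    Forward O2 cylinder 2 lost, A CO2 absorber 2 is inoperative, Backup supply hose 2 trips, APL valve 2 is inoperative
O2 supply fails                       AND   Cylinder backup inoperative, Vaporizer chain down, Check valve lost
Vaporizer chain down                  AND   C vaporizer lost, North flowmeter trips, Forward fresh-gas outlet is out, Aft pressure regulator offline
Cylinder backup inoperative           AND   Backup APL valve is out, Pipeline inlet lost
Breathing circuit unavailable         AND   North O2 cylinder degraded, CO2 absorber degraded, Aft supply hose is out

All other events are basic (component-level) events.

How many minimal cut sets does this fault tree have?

Breathing circuit unavailable [AND]: one cut set from each child combined → 1 × 1 × 1 = 1 cut set(s).
Cylinder backup inoperative [AND]: one cut set from each child combined → 1 × 1 = 1 cut set(s).
Vaporizer chain down [AND]: one cut set from each child combined → 1 × 1 × 1 × 1 = 1 cut set(s).
O2 supply fails [AND]: one cut set from each child combined → 1 × 1 × 1 = 1 cut set(s).
Pipeline path unavailable [OR]: union of children's cut sets → 4 cut set(s).
Scavenge line fails [OR]: union of children's cut sets → 5 cut set(s).
Breathing circuit 2 unavailable [OR]: union of children's cut sets → 7 cut set(s).
Anesthesia gas delivery interrupted [AND]: one cut set from each child combined → 1 × 1 × 7 = 7 cut set(s).
Minimal cut sets: {Aft pressure regulator offline, Aft supply hose is out, Backup APL valve is out, C vaporizer lost, CO2 absorber degraded, Check valve lost, Forward O2 cylinder 2 lost, Forward fresh-gas outlet is out, North O2 cylinder degraded, North flowmeter trips, Pipeline inlet lost}; {A CO2 absorber 2 is inoperative, Aft pressure regulator offline, Aft supply hose is out, Backup APL valve is out, C vaporizer lost, CO2 absorber degraded, Check valve lost, Forward fresh-gas outlet is out, North O2 cylinder degraded, North flowmeter trips, Pipeline inlet lost}; {Aft pressure regulator offline, Aft supply hose is out, Backup APL valve is out, Backup supply hose 2 trips, C vaporizer lost, CO2 absorber degraded, Check valve lost, Forward fresh-gas outlet is out, North O2 cylinder degraded, North flowmeter trips, Pipeline inlet lost}; {APL valve 2 is inoperative, Aft pressure regulator offline, Aft supply hose is out, Backup APL valve is out, C vaporizer lost, CO2 absorber degraded, Check valve lost, Forward fresh-gas outlet is out, North O2 cylinder degraded, North flowmeter trips, Pipeline inlet lost}; {Aft pressure regulator offline, Aft supply hose is out, Backup APL valve is out, C vaporizer lost, CO2 absorber degraded, Check valve lost, Forward fresh-gas outlet is out, North O2 cylinder degraded, North flowmeter trips, Pipeline inlet lost, Redundant pipeline inlet 2 trips}; {Aft pressure regulator offline, Aft supply hose is out, Backup APL valve is out, C vaporizer lost, CO2 absorber degraded, Check valve lost, Forward fresh-gas outlet is out, North O2 cylinder degraded, North flowmeter trips, Pipeline inlet lost, Standby vaporizer 2 offline}; {Aft pressure regulator offline, Aft supply hose is out, Backup APL valve is out, C vaporizer lost, CO2 absorber degraded, Check valve lost, Forward fresh-gas outlet is out, North O2 cylinder degraded, North flowmeter trips, Pipeline inlet lost, Upper flowmeter 2 offline}.

7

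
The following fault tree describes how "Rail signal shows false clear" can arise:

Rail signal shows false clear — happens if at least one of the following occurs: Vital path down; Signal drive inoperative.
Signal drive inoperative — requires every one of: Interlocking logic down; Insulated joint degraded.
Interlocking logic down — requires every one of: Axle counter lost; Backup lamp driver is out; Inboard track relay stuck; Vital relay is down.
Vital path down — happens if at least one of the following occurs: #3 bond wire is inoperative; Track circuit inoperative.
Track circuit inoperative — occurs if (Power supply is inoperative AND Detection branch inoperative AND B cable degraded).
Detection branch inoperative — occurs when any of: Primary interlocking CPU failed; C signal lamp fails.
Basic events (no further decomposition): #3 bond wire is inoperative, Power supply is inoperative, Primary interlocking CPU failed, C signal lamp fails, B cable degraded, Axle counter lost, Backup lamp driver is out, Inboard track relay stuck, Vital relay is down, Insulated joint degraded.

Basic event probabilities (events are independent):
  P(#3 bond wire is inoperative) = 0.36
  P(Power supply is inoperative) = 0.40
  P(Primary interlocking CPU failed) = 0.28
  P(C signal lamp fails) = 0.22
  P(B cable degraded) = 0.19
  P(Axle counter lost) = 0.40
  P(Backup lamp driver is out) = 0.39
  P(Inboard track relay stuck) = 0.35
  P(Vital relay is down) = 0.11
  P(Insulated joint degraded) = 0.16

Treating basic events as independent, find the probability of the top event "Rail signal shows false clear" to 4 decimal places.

P(Detection branch inoperative) [OR] = 1 − (1−0.28) × (1−0.22) = 0.438400
P(Track circuit inoperative) [AND] = 0.40 × 0.438400 × 0.19 = 0.033318
P(Vital path down) [OR] = 1 − (1−0.36) × (1−0.033318) = 0.381324
P(Interlocking logic down) [AND] = 0.40 × 0.39 × 0.35 × 0.11 = 0.006006
P(Signal drive inoperative) [AND] = 0.006006 × 0.16 = 0.000961
P(Rail signal shows false clear) [OR] = 1 − (1−0.381324) × (1−0.000961) = 0.381919
Rounded to 4 decimal places: P(Rail signal shows false clear) ≈ 0.3819.

0.3819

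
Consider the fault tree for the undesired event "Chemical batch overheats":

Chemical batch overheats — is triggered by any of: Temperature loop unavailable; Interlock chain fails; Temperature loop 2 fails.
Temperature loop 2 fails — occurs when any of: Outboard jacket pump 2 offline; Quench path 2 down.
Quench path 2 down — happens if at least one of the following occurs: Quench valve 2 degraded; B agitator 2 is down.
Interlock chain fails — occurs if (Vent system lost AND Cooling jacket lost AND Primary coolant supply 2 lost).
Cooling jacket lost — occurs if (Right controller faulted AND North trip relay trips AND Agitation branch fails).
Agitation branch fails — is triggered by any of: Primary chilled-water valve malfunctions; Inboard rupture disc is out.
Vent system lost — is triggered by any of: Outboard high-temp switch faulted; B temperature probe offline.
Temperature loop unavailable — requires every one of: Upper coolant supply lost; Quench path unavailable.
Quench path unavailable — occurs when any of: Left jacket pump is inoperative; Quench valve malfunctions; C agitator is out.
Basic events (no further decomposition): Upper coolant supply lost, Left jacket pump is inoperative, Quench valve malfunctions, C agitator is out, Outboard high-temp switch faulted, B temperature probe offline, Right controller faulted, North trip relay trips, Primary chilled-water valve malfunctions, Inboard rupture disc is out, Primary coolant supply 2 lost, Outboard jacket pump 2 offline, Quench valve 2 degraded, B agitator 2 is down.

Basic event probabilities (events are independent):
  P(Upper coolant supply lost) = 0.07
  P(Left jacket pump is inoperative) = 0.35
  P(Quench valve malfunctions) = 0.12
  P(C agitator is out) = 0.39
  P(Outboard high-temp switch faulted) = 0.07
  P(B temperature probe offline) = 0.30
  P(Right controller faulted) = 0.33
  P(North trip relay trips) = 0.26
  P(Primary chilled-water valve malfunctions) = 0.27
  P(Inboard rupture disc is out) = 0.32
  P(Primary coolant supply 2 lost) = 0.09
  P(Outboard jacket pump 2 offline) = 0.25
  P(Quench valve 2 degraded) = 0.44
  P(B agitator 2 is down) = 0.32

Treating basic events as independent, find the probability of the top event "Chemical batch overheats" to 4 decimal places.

0.7278

P(Quench path unavailable) [OR] = 1 − (1−0.35) × (1−0.12) × (1−0.39) = 0.651080
P(Temperature loop unavailable) [AND] = 0.07 × 0.651080 = 0.045576
P(Vent system lost) [OR] = 1 − (1−0.07) × (1−0.30) = 0.349000
P(Agitation branch fails) [OR] = 1 − (1−0.27) × (1−0.32) = 0.503600
P(Cooling jacket lost) [AND] = 0.33 × 0.26 × 0.503600 = 0.043209
P(Interlock chain fails) [AND] = 0.349000 × 0.043209 × 0.09 = 0.001357
P(Quench path 2 down) [OR] = 1 − (1−0.44) × (1−0.32) = 0.619200
P(Temperature loop 2 fails) [OR] = 1 − (1−0.25) × (1−0.619200) = 0.714400
P(Chemical batch overheats) [OR] = 1 − (1−0.045576) × (1−0.001357) × (1−0.714400) = 0.727786
Rounded to 4 decimal places: P(Chemical batch overheats) ≈ 0.7278.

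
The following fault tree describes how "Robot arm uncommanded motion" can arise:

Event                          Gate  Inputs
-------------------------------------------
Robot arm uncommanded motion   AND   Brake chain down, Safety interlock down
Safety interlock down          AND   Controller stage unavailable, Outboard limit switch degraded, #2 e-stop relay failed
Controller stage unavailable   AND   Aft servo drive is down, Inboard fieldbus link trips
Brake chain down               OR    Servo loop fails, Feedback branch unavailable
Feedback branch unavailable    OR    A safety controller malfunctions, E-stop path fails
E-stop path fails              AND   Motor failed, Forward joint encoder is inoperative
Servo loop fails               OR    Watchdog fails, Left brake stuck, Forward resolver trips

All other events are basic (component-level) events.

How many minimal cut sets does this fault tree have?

Servo loop fails [OR]: union of children's cut sets → 3 cut set(s).
E-stop path fails [AND]: one cut set from each child combined → 1 × 1 = 1 cut set(s).
Feedback branch unavailable [OR]: union of children's cut sets → 2 cut set(s).
Brake chain down [OR]: union of children's cut sets → 5 cut set(s).
Controller stage unavailable [AND]: one cut set from each child combined → 1 × 1 = 1 cut set(s).
Safety interlock down [AND]: one cut set from each child combined → 1 × 1 × 1 = 1 cut set(s).
Robot arm uncommanded motion [AND]: one cut set from each child combined → 5 × 1 = 5 cut set(s).
Minimal cut sets: {#2 e-stop relay failed, Aft servo drive is down, Inboard fieldbus link trips, Outboard limit switch degraded, Watchdog fails}; {#2 e-stop relay failed, Aft servo drive is down, Inboard fieldbus link trips, Left brake stuck, Outboard limit switch degraded}; {#2 e-stop relay failed, Aft servo drive is down, Forward resolver trips, Inboard fieldbus link trips, Outboard limit switch degraded}; {#2 e-stop relay failed, A safety controller malfunctions, Aft servo drive is down, Inboard fieldbus link trips, Outboard limit switch degraded}; {#2 e-stop relay failed, Aft servo drive is down, Forward joint encoder is inoperative, Inboard fieldbus link trips, Motor failed, Outboard limit switch degraded}.

5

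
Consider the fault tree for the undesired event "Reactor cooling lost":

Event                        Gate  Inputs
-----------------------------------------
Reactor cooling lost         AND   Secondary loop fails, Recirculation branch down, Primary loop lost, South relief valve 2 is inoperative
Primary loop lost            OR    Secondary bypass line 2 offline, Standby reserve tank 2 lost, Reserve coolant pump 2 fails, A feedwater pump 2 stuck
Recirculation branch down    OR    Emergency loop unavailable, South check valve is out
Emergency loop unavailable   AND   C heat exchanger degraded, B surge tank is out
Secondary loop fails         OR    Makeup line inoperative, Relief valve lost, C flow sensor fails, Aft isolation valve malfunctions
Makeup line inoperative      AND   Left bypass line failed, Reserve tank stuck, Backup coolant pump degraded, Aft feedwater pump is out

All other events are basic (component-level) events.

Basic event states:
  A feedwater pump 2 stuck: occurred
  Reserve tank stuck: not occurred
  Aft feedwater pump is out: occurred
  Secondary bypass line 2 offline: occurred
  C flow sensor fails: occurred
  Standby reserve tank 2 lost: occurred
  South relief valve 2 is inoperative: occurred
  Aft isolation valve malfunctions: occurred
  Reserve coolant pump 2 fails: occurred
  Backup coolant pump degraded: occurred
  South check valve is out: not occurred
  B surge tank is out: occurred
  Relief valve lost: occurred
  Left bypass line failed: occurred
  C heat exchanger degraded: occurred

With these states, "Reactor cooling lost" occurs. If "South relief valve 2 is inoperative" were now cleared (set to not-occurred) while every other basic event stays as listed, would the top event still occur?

Counterfactual: set "South relief valve 2 is inoperative" to not occurred.
Makeup line inoperative [AND]: Left bypass line failed=occurs, Reserve tank stuck=not, Backup coolant pump degraded=occurs, Aft feedwater pump is out=occurs → not all inputs occur → does not occur.
Secondary loop fails [OR]: Makeup line inoperative=not, Relief valve lost=occurs, C flow sensor fails=occurs, Aft isolation valve malfunctions=occurs → at least one input occurs → occurs.
Emergency loop unavailable [AND]: C heat exchanger degraded=occurs, B surge tank is out=occurs → all inputs occur → occurs.
Recirculation branch down [OR]: Emergency loop unavailable=occurs, South check valve is out=not → at least one input occurs → occurs.
Primary loop lost [OR]: Secondary bypass line 2 offline=occurs, Standby reserve tank 2 lost=occurs, Reserve coolant pump 2 fails=occurs, A feedwater pump 2 stuck=occurs → at least one input occurs → occurs.
Reactor cooling lost [AND]: Secondary loop fails=occurs, Recirculation branch down=occurs, Primary loop lost=occurs, South relief valve 2 is inoperative=not → not all inputs occur → does not occur.

No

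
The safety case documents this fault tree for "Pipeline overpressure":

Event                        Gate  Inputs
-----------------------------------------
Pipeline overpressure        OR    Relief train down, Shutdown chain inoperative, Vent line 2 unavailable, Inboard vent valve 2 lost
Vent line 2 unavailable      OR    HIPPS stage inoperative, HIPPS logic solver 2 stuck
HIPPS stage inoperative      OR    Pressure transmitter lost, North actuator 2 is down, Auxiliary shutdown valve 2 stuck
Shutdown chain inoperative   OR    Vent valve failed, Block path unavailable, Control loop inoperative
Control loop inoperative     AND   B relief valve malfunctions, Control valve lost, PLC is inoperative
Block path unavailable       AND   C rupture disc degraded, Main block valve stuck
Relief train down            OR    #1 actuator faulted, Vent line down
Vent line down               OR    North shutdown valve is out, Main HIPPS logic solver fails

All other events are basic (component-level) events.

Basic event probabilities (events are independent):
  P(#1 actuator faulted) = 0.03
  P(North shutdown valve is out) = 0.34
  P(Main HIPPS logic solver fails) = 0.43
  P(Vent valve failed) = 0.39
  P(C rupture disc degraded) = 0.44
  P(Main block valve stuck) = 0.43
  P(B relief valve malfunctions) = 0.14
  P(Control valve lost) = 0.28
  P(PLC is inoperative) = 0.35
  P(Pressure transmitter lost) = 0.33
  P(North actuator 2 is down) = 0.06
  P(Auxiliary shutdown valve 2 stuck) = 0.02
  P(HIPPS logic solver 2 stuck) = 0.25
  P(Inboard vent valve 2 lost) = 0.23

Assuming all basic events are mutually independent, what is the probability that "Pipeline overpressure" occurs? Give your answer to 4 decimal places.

0.9366

P(Vent line down) [OR] = 1 − (1−0.34) × (1−0.43) = 0.623800
P(Relief train down) [OR] = 1 − (1−0.03) × (1−0.623800) = 0.635086
P(Block path unavailable) [AND] = 0.44 × 0.43 = 0.189200
P(Control loop inoperative) [AND] = 0.14 × 0.28 × 0.35 = 0.013720
P(Shutdown chain inoperative) [OR] = 1 − (1−0.39) × (1−0.189200) × (1−0.013720) = 0.512198
P(HIPPS stage inoperative) [OR] = 1 − (1−0.33) × (1−0.06) × (1−0.02) = 0.382796
P(Vent line 2 unavailable) [OR] = 1 − (1−0.382796) × (1−0.25) = 0.537097
P(Pipeline overpressure) [OR] = 1 − (1−0.635086) × (1−0.512198) × (1−0.537097) × (1−0.23) = 0.936552
Rounded to 4 decimal places: P(Pipeline overpressure) ≈ 0.9366.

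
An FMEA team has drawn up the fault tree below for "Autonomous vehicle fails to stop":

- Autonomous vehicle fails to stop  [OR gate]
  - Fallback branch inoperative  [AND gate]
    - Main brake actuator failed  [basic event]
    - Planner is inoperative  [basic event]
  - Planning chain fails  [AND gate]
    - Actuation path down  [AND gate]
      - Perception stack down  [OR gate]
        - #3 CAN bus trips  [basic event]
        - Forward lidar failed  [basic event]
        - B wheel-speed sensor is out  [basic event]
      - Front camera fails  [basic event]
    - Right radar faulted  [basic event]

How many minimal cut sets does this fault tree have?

4

Fallback branch inoperative [AND]: one cut set from each child combined → 1 × 1 = 1 cut set(s).
Perception stack down [OR]: union of children's cut sets → 3 cut set(s).
Actuation path down [AND]: one cut set from each child combined → 3 × 1 = 3 cut set(s).
Planning chain fails [AND]: one cut set from each child combined → 3 × 1 = 3 cut set(s).
Autonomous vehicle fails to stop [OR]: union of children's cut sets → 4 cut set(s).
Minimal cut sets: {Main brake actuator failed, Planner is inoperative}; {#3 CAN bus trips, Front camera fails, Right radar faulted}; {Forward lidar failed, Front camera fails, Right radar faulted}; {B wheel-speed sensor is out, Front camera fails, Right radar faulted}.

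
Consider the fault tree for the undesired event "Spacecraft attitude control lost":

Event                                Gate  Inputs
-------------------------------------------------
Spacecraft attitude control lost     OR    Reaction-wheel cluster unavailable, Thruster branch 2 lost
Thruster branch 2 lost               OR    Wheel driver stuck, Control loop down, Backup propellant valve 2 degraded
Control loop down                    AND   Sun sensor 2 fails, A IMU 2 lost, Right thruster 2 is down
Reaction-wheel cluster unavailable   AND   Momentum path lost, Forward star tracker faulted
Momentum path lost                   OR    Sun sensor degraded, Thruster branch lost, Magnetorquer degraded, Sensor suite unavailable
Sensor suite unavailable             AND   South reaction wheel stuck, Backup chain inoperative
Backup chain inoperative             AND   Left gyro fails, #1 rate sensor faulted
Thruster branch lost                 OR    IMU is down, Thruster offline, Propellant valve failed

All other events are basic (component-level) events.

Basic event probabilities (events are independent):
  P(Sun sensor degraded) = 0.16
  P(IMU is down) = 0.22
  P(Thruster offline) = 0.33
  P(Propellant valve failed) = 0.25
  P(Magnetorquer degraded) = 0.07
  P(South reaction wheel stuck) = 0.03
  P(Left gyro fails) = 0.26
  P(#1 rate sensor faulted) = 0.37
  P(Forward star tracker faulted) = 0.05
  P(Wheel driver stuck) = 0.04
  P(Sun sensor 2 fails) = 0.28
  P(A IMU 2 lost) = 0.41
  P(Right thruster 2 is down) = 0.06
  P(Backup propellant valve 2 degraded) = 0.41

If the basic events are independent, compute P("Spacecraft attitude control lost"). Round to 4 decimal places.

0.4570

P(Thruster branch lost) [OR] = 1 − (1−0.22) × (1−0.33) × (1−0.25) = 0.608050
P(Backup chain inoperative) [AND] = 0.26 × 0.37 = 0.096200
P(Sensor suite unavailable) [AND] = 0.03 × 0.096200 = 0.002886
P(Momentum path lost) [OR] = 1 − (1−0.16) × (1−0.608050) × (1−0.07) × (1−0.002886) = 0.694692
P(Reaction-wheel cluster unavailable) [AND] = 0.694692 × 0.05 = 0.034735
P(Control loop down) [AND] = 0.28 × 0.41 × 0.06 = 0.006888
P(Thruster branch 2 lost) [OR] = 1 − (1−0.04) × (1−0.006888) × (1−0.41) = 0.437501
P(Spacecraft attitude control lost) [OR] = 1 − (1−0.034735) × (1−0.437501) = 0.457039
Rounded to 4 decimal places: P(Spacecraft attitude control lost) ≈ 0.4570.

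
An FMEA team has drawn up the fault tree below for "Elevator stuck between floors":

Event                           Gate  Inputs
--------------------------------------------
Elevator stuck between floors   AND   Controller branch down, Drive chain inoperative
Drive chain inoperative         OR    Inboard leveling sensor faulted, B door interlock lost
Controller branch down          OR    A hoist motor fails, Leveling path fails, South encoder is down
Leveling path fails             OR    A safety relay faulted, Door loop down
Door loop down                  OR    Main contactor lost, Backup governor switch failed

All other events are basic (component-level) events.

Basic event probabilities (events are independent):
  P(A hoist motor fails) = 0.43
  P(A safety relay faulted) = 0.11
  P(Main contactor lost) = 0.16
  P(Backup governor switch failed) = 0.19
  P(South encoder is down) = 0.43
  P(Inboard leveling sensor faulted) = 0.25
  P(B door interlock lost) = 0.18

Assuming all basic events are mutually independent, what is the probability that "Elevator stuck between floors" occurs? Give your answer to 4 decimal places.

P(Door loop down) [OR] = 1 − (1−0.16) × (1−0.19) = 0.319600
P(Leveling path fails) [OR] = 1 − (1−0.11) × (1−0.319600) = 0.394444
P(Controller branch down) [OR] = 1 − (1−0.43) × (1−0.394444) × (1−0.43) = 0.803255
P(Drive chain inoperative) [OR] = 1 − (1−0.25) × (1−0.18) = 0.385000
P(Elevator stuck between floors) [AND] = 0.803255 × 0.385000 = 0.309253
Rounded to 4 decimal places: P(Elevator stuck between floors) ≈ 0.3093.

0.3093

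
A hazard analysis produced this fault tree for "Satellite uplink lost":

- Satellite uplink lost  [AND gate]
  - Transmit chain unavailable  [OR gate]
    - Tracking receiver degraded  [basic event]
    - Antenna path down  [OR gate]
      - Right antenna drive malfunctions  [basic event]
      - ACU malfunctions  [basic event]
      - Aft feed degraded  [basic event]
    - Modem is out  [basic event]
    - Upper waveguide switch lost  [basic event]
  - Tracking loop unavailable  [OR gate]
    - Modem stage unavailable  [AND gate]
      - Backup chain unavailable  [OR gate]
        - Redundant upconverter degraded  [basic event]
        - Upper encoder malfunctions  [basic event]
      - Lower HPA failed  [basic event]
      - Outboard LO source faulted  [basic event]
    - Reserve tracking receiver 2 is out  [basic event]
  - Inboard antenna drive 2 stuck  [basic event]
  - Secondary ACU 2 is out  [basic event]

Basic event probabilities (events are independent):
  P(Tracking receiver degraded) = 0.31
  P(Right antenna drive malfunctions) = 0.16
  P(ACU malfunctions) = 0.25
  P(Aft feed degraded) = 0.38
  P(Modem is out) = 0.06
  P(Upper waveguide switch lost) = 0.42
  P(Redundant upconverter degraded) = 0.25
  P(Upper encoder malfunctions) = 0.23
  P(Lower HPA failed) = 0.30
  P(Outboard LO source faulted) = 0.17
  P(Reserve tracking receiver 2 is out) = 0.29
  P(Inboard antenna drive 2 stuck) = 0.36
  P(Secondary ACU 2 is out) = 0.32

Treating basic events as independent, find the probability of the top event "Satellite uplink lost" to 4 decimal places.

P(Antenna path down) [OR] = 1 − (1−0.16) × (1−0.25) × (1−0.38) = 0.609400
P(Transmit chain unavailable) [OR] = 1 − (1−0.31) × (1−0.609400) × (1−0.06) × (1−0.42) = 0.853061
P(Backup chain unavailable) [OR] = 1 − (1−0.25) × (1−0.23) = 0.422500
P(Modem stage unavailable) [AND] = 0.422500 × 0.30 × 0.17 = 0.021548
P(Tracking loop unavailable) [OR] = 1 − (1−0.021548) × (1−0.29) = 0.305299
P(Satellite uplink lost) [AND] = 0.853061 × 0.305299 × 0.36 × 0.32 = 0.030003
Rounded to 4 decimal places: P(Satellite uplink lost) ≈ 0.0300.

0.0300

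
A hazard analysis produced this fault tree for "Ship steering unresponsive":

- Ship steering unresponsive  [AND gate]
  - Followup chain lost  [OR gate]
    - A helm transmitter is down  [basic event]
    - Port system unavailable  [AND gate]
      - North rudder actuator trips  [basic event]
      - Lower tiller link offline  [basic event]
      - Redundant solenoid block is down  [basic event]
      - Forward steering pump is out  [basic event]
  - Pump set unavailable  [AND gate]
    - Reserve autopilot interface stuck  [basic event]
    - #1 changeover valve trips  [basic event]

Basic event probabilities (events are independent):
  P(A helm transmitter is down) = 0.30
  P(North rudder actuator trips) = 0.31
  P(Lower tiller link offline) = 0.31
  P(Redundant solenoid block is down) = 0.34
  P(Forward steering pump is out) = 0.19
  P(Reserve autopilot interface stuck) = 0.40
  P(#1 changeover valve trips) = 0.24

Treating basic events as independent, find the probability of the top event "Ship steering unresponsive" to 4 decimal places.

0.0292

P(Port system unavailable) [AND] = 0.31 × 0.31 × 0.34 × 0.19 = 0.006208
P(Followup chain lost) [OR] = 1 − (1−0.30) × (1−0.006208) = 0.304346
P(Pump set unavailable) [AND] = 0.40 × 0.24 = 0.096000
P(Ship steering unresponsive) [AND] = 0.304346 × 0.096000 = 0.029217
Rounded to 4 decimal places: P(Ship steering unresponsive) ≈ 0.0292.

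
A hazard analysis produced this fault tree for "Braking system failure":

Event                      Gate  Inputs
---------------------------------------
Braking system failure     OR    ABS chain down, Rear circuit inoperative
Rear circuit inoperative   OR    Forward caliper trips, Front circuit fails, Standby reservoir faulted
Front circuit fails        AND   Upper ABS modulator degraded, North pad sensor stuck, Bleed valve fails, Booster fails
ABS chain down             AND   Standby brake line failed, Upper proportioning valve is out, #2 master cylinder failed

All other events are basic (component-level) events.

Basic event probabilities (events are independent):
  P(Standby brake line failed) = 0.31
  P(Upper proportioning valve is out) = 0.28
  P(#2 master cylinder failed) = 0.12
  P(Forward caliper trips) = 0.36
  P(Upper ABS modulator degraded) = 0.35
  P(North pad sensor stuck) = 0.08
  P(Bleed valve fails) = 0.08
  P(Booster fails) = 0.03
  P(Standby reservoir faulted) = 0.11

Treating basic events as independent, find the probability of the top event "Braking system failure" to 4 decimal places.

0.4364

P(ABS chain down) [AND] = 0.31 × 0.28 × 0.12 = 0.010416
P(Front circuit fails) [AND] = 0.35 × 0.08 × 0.08 × 0.03 = 0.000067
P(Rear circuit inoperative) [OR] = 1 − (1−0.36) × (1−0.000067) × (1−0.11) = 0.430438
P(Braking system failure) [OR] = 1 − (1−0.010416) × (1−0.430438) = 0.436371
Rounded to 4 decimal places: P(Braking system failure) ≈ 0.4364.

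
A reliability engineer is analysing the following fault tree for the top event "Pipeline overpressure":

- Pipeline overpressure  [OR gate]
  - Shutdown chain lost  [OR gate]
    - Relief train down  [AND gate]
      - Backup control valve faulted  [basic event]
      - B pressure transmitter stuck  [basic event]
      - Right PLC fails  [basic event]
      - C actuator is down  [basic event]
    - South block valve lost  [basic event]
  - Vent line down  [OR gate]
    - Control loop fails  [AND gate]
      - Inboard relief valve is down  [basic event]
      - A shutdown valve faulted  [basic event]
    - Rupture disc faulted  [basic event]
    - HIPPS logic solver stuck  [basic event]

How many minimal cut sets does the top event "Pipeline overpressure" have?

Relief train down [AND]: one cut set from each child combined → 1 × 1 × 1 × 1 = 1 cut set(s).
Shutdown chain lost [OR]: union of children's cut sets → 2 cut set(s).
Control loop fails [AND]: one cut set from each child combined → 1 × 1 = 1 cut set(s).
Vent line down [OR]: union of children's cut sets → 3 cut set(s).
Pipeline overpressure [OR]: union of children's cut sets → 5 cut set(s).
Minimal cut sets: {B pressure transmitter stuck, Backup control valve faulted, C actuator is down, Right PLC fails}; {South block valve lost}; {A shutdown valve faulted, Inboard relief valve is down}; {Rupture disc faulted}; {HIPPS logic solver stuck}.

5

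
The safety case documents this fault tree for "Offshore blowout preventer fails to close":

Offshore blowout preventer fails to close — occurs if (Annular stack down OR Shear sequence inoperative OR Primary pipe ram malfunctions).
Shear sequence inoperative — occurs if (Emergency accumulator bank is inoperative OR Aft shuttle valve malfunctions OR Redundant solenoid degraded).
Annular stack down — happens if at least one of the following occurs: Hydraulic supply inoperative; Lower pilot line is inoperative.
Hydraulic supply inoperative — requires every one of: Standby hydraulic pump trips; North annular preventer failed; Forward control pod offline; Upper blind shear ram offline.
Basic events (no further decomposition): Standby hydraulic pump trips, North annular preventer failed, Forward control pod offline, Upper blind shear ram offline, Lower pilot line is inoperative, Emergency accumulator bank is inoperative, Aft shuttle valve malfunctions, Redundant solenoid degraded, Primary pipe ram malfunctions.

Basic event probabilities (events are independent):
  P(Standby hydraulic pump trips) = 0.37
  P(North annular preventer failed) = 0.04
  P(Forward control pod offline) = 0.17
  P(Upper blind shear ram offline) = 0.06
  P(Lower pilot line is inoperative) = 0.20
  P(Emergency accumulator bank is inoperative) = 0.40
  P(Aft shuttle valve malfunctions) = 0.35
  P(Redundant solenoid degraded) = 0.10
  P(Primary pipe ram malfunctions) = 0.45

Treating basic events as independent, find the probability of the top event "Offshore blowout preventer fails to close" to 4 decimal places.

0.8456

P(Hydraulic supply inoperative) [AND] = 0.37 × 0.04 × 0.17 × 0.06 = 0.000151
P(Annular stack down) [OR] = 1 − (1−0.000151) × (1−0.20) = 0.200121
P(Shear sequence inoperative) [OR] = 1 − (1−0.40) × (1−0.35) × (1−0.10) = 0.649000
P(Offshore blowout preventer fails to close) [OR] = 1 − (1−0.200121) × (1−0.649000) × (1−0.45) = 0.845583
Rounded to 4 decimal places: P(Offshore blowout preventer fails to close) ≈ 0.8456.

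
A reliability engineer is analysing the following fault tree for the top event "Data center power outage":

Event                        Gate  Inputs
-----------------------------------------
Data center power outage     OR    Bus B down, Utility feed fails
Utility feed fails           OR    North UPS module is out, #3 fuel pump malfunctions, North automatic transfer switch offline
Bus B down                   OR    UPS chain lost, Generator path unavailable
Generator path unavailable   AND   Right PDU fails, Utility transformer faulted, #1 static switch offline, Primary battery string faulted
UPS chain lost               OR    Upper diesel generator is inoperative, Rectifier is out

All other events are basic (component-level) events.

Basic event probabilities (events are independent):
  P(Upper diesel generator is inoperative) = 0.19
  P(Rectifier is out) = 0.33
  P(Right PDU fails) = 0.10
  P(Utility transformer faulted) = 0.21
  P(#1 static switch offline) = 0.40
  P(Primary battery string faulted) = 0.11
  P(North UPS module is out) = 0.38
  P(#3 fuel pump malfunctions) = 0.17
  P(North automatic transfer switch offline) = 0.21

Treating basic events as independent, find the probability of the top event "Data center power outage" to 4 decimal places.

P(UPS chain lost) [OR] = 1 − (1−0.19) × (1−0.33) = 0.457300
P(Generator path unavailable) [AND] = 0.10 × 0.21 × 0.40 × 0.11 = 0.000924
P(Bus B down) [OR] = 1 − (1−0.457300) × (1−0.000924) = 0.457801
P(Utility feed fails) [OR] = 1 − (1−0.38) × (1−0.17) × (1−0.21) = 0.593466
P(Data center power outage) [OR] = 1 − (1−0.457801) × (1−0.593466) = 0.779578
Rounded to 4 decimal places: P(Data center power outage) ≈ 0.7796.

0.7796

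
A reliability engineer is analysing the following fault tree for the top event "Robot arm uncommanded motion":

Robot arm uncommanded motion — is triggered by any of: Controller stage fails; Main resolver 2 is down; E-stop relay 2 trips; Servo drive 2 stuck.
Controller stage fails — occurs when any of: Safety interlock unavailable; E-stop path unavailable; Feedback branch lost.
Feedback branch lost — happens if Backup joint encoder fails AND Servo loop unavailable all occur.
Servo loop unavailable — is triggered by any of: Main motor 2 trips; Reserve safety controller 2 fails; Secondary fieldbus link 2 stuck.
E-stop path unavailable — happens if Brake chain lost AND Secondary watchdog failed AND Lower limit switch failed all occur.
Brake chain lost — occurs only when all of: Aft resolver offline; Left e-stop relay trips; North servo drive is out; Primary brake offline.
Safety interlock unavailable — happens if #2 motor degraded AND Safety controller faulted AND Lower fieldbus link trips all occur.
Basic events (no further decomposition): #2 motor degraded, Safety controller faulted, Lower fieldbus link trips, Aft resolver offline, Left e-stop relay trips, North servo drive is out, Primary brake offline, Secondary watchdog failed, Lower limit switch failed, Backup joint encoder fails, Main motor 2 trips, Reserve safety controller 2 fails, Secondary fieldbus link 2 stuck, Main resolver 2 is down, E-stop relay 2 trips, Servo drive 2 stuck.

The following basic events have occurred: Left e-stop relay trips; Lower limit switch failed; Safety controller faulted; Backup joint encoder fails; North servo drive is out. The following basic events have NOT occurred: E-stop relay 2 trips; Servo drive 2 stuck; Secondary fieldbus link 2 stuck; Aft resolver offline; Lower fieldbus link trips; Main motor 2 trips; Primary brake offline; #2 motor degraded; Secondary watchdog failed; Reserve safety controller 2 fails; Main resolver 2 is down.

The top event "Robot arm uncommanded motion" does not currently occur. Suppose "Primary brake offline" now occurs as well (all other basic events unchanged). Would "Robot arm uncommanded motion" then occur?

No

Counterfactual: set "Primary brake offline" to occurred.
Safety interlock unavailable [AND]: #2 motor degraded=not, Safety controller faulted=occurs, Lower fieldbus link trips=not → not all inputs occur → does not occur.
Brake chain lost [AND]: Aft resolver offline=not, Left e-stop relay trips=occurs, North servo drive is out=occurs, Primary brake offline=occurs → not all inputs occur → does not occur.
E-stop path unavailable [AND]: Brake chain lost=not, Secondary watchdog failed=not, Lower limit switch failed=occurs → not all inputs occur → does not occur.
Servo loop unavailable [OR]: Main motor 2 trips=not, Reserve safety controller 2 fails=not, Secondary fieldbus link 2 stuck=not → no input occurs → does not occur.
Feedback branch lost [AND]: Backup joint encoder fails=occurs, Servo loop unavailable=not → not all inputs occur → does not occur.
Controller stage fails [OR]: Safety interlock unavailable=not, E-stop path unavailable=not, Feedback branch lost=not → no input occurs → does not occur.
Robot arm uncommanded motion [OR]: Controller stage fails=not, Main resolver 2 is down=not, E-stop relay 2 trips=not, Servo drive 2 stuck=not → no input occurs → does not occur.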